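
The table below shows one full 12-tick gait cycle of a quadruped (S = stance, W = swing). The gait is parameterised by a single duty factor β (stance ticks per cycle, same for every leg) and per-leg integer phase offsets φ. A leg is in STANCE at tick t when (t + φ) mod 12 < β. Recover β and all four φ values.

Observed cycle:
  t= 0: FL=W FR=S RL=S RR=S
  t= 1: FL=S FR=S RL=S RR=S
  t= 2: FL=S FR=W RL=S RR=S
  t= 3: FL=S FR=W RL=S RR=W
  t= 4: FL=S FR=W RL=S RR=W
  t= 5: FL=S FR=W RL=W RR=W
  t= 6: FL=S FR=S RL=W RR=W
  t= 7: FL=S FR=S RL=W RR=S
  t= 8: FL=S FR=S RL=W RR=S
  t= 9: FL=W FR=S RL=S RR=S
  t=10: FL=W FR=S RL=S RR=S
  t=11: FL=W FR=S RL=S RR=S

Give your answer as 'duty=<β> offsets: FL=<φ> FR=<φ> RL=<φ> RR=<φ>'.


duty=8 offsets: FL=11 FR=6 RL=3 RR=5

duty β = stance ticks per leg = 8
FL: stance ticks = 8; W→S at t=1 → φ=11
FR: stance ticks = 8; W→S at t=6 → φ=6
RL: stance ticks = 8; W→S at t=9 → φ=3
RR: stance ticks = 8; W→S at t=7 → φ=5


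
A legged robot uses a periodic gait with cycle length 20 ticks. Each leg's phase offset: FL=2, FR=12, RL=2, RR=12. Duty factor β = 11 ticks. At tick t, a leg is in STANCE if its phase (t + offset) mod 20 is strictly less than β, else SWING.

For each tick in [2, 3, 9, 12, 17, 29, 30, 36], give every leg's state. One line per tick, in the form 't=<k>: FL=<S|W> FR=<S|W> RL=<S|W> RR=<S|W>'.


t=2: FL=S FR=W RL=S RR=W
t=3: FL=S FR=W RL=S RR=W
t=9: FL=W FR=S RL=W RR=S
t=12: FL=W FR=S RL=W RR=S
t=17: FL=W FR=S RL=W RR=S
t=29: FL=W FR=S RL=W RR=S
t=30: FL=W FR=S RL=W RR=S
t=36: FL=W FR=S RL=W RR=S

t=2: phase=(4,14,4,14) vs β=11 → FL=S FR=W RL=S RR=W
t=3: phase=(5,15,5,15) vs β=11 → FL=S FR=W RL=S RR=W
t=9: phase=(11,1,11,1) vs β=11 → FL=W FR=S RL=W RR=S
t=12: phase=(14,4,14,4) vs β=11 → FL=W FR=S RL=W RR=S
t=17: phase=(19,9,19,9) vs β=11 → FL=W FR=S RL=W RR=S
t=29: phase=(11,1,11,1) vs β=11 → FL=W FR=S RL=W RR=S
t=30: phase=(12,2,12,2) vs β=11 → FL=W FR=S RL=W RR=S
t=36: phase=(18,8,18,8) vs β=11 → FL=W FR=S RL=W RR=S


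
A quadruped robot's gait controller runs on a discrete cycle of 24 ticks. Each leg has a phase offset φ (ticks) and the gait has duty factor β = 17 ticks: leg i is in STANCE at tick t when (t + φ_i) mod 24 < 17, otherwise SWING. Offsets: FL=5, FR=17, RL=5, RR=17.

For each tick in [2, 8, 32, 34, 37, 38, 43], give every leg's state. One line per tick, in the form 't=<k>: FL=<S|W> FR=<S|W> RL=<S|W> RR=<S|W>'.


t=2: phase=(7,19,7,19) vs β=17 → FL=S FR=W RL=S RR=W
t=8: phase=(13,1,13,1) vs β=17 → FL=S FR=S RL=S RR=S
t=32: phase=(13,1,13,1) vs β=17 → FL=S FR=S RL=S RR=S
t=34: phase=(15,3,15,3) vs β=17 → FL=S FR=S RL=S RR=S
t=37: phase=(18,6,18,6) vs β=17 → FL=W FR=S RL=W RR=S
t=38: phase=(19,7,19,7) vs β=17 → FL=W FR=S RL=W RR=S
t=43: phase=(0,12,0,12) vs β=17 → FL=S FR=S RL=S RR=S

t=2: FL=S FR=W RL=S RR=W
t=8: FL=S FR=S RL=S RR=S
t=32: FL=S FR=S RL=S RR=S
t=34: FL=S FR=S RL=S RR=S
t=37: FL=W FR=S RL=W RR=S
t=38: FL=W FR=S RL=W RR=S
t=43: FL=S FR=S RL=S RR=S


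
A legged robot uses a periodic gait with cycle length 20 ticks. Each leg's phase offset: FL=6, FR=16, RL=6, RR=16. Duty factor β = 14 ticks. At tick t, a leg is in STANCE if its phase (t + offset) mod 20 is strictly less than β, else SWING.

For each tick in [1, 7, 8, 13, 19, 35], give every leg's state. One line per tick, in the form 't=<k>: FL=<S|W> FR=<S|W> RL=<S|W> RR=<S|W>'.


t=1: phase=(7,17,7,17) vs β=14 → FL=S FR=W RL=S RR=W
t=7: phase=(13,3,13,3) vs β=14 → FL=S FR=S RL=S RR=S
t=8: phase=(14,4,14,4) vs β=14 → FL=W FR=S RL=W RR=S
t=13: phase=(19,9,19,9) vs β=14 → FL=W FR=S RL=W RR=S
t=19: phase=(5,15,5,15) vs β=14 → FL=S FR=W RL=S RR=W
t=35: phase=(1,11,1,11) vs β=14 → FL=S FR=S RL=S RR=S

t=1: FL=S FR=W RL=S RR=W
t=7: FL=S FR=S RL=S RR=S
t=8: FL=W FR=S RL=W RR=S
t=13: FL=W FR=S RL=W RR=S
t=19: FL=S FR=W RL=S RR=W
t=35: FL=S FR=S RL=S RR=S


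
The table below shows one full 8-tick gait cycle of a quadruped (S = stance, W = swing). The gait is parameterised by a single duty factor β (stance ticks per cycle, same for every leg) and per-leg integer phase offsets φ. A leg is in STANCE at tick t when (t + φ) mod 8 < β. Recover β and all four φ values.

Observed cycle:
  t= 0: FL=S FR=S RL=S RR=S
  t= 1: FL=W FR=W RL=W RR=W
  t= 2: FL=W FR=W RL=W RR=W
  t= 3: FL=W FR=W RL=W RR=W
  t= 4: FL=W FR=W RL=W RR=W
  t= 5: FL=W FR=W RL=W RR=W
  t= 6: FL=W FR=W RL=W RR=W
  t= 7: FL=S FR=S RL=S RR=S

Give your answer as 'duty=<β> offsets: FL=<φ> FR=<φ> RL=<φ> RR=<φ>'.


duty β = stance ticks per leg = 2
FL: stance ticks = 2; W→S at t=7 → φ=1
FR: stance ticks = 2; W→S at t=7 → φ=1
RL: stance ticks = 2; W→S at t=7 → φ=1
RR: stance ticks = 2; W→S at t=7 → φ=1

duty=2 offsets: FL=1 FR=1 RL=1 RR=1


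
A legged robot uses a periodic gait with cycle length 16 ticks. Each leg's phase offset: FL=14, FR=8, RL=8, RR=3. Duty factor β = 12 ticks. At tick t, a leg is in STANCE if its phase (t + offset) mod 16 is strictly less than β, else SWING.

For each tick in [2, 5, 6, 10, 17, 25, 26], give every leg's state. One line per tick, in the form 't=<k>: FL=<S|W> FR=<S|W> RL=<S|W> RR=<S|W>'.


t=2: phase=(0,10,10,5) vs β=12 → FL=S FR=S RL=S RR=S
t=5: phase=(3,13,13,8) vs β=12 → FL=S FR=W RL=W RR=S
t=6: phase=(4,14,14,9) vs β=12 → FL=S FR=W RL=W RR=S
t=10: phase=(8,2,2,13) vs β=12 → FL=S FR=S RL=S RR=W
t=17: phase=(15,9,9,4) vs β=12 → FL=W FR=S RL=S RR=S
t=25: phase=(7,1,1,12) vs β=12 → FL=S FR=S RL=S RR=W
t=26: phase=(8,2,2,13) vs β=12 → FL=S FR=S RL=S RR=W

t=2: FL=S FR=S RL=S RR=S
t=5: FL=S FR=W RL=W RR=S
t=6: FL=S FR=W RL=W RR=S
t=10: FL=S FR=S RL=S RR=W
t=17: FL=W FR=S RL=S RR=S
t=25: FL=S FR=S RL=S RR=W
t=26: FL=S FR=S RL=S RR=W


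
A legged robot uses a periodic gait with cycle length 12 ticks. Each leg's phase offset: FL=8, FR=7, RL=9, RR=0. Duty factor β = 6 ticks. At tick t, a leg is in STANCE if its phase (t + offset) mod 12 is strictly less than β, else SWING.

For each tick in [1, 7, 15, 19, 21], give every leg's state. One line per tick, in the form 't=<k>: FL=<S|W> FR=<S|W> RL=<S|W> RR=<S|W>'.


t=1: phase=(9,8,10,1) vs β=6 → FL=W FR=W RL=W RR=S
t=7: phase=(3,2,4,7) vs β=6 → FL=S FR=S RL=S RR=W
t=15: phase=(11,10,0,3) vs β=6 → FL=W FR=W RL=S RR=S
t=19: phase=(3,2,4,7) vs β=6 → FL=S FR=S RL=S RR=W
t=21: phase=(5,4,6,9) vs β=6 → FL=S FR=S RL=W RR=W

t=1: FL=W FR=W RL=W RR=S
t=7: FL=S FR=S RL=S RR=W
t=15: FL=W FR=W RL=S RR=S
t=19: FL=S FR=S RL=S RR=W
t=21: FL=S FR=S RL=W RR=W


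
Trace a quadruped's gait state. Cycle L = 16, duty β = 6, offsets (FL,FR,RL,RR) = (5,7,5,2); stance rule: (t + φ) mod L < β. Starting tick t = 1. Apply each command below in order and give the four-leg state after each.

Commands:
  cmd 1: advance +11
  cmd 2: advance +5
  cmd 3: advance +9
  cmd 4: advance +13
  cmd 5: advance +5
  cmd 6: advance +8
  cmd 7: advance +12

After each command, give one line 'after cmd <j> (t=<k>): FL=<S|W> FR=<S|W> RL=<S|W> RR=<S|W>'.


after cmd 1 (t=12): FL=S FR=S RL=S RR=W
after cmd 2 (t=17): FL=W FR=W RL=W RR=S
after cmd 3 (t=26): FL=W FR=S RL=W RR=W
after cmd 4 (t=39): FL=W FR=W RL=W RR=W
after cmd 5 (t=44): FL=S FR=S RL=S RR=W
after cmd 6 (t=52): FL=W FR=W RL=W RR=W
after cmd 7 (t=64): FL=S FR=W RL=S RR=S

start t=1: FL=W FR=W RL=W RR=S
cmd 1: advance +11 → t=12, phase=(1,3,1,14) → FL=S FR=S RL=S RR=W
cmd 2: advance +5 → t=17, phase=(6,8,6,3) → FL=W FR=W RL=W RR=S
cmd 3: advance +9 → t=26, phase=(15,1,15,12) → FL=W FR=S RL=W RR=W
cmd 4: advance +13 → t=39, phase=(12,14,12,9) → FL=W FR=W RL=W RR=W
cmd 5: advance +5 → t=44, phase=(1,3,1,14) → FL=S FR=S RL=S RR=W
cmd 6: advance +8 → t=52, phase=(9,11,9,6) → FL=W FR=W RL=W RR=W
cmd 7: advance +12 → t=64, phase=(5,7,5,2) → FL=S FR=W RL=S RR=S


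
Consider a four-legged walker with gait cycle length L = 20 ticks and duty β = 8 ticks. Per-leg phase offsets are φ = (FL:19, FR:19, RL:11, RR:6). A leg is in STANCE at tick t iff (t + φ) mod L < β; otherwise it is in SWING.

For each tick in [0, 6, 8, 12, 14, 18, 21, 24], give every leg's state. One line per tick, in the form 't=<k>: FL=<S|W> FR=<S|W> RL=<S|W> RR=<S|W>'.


t=0: phase=(19,19,11,6) vs β=8 → FL=W FR=W RL=W RR=S
t=6: phase=(5,5,17,12) vs β=8 → FL=S FR=S RL=W RR=W
t=8: phase=(7,7,19,14) vs β=8 → FL=S FR=S RL=W RR=W
t=12: phase=(11,11,3,18) vs β=8 → FL=W FR=W RL=S RR=W
t=14: phase=(13,13,5,0) vs β=8 → FL=W FR=W RL=S RR=S
t=18: phase=(17,17,9,4) vs β=8 → FL=W FR=W RL=W RR=S
t=21: phase=(0,0,12,7) vs β=8 → FL=S FR=S RL=W RR=S
t=24: phase=(3,3,15,10) vs β=8 → FL=S FR=S RL=W RR=W

t=0: FL=W FR=W RL=W RR=S
t=6: FL=S FR=S RL=W RR=W
t=8: FL=S FR=S RL=W RR=W
t=12: FL=W FR=W RL=S RR=W
t=14: FL=W FR=W RL=S RR=S
t=18: FL=W FR=W RL=W RR=S
t=21: FL=S FR=S RL=W RR=S
t=24: FL=S FR=S RL=W RR=W


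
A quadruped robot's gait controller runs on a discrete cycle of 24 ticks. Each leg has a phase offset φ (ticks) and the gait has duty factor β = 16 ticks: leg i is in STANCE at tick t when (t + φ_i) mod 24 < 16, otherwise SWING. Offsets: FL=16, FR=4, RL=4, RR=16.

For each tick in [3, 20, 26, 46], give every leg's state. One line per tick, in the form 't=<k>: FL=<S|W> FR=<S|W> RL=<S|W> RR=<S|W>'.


t=3: FL=W FR=S RL=S RR=W
t=20: FL=S FR=S RL=S RR=S
t=26: FL=W FR=S RL=S RR=W
t=46: FL=S FR=S RL=S RR=S

t=3: phase=(19,7,7,19) vs β=16 → FL=W FR=S RL=S RR=W
t=20: phase=(12,0,0,12) vs β=16 → FL=S FR=S RL=S RR=S
t=26: phase=(18,6,6,18) vs β=16 → FL=W FR=S RL=S RR=W
t=46: phase=(14,2,2,14) vs β=16 → FL=S FR=S RL=S RR=S


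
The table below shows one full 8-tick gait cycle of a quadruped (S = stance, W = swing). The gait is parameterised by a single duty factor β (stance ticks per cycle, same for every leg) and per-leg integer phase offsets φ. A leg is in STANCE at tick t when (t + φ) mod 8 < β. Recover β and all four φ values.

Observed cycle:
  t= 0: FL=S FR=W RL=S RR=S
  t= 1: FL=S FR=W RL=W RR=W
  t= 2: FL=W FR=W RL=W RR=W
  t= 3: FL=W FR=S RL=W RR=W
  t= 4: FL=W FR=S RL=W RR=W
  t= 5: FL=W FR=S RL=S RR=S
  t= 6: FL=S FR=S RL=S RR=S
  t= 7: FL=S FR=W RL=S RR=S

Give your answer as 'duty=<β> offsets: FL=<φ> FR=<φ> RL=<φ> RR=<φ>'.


duty=4 offsets: FL=2 FR=5 RL=3 RR=3

duty β = stance ticks per leg = 4
FL: stance ticks = 4; W→S at t=6 → φ=2
FR: stance ticks = 4; W→S at t=3 → φ=5
RL: stance ticks = 4; W→S at t=5 → φ=3
RR: stance ticks = 4; W→S at t=5 → φ=3


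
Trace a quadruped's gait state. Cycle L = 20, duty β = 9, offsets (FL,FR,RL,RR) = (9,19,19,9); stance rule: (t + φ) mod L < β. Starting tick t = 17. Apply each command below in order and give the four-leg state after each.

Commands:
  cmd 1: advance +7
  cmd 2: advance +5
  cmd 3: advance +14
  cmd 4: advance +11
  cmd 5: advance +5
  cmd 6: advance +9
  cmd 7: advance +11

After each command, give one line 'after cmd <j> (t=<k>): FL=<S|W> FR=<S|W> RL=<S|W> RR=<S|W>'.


after cmd 1 (t=24): FL=W FR=S RL=S RR=W
after cmd 2 (t=29): FL=W FR=S RL=S RR=W
after cmd 3 (t=43): FL=W FR=S RL=S RR=W
after cmd 4 (t=54): FL=S FR=W RL=W RR=S
after cmd 5 (t=59): FL=S FR=W RL=W RR=S
after cmd 6 (t=68): FL=W FR=S RL=S RR=W
after cmd 7 (t=79): FL=S FR=W RL=W RR=S

start t=17: FL=S FR=W RL=W RR=S
cmd 1: advance +7 → t=24, phase=(13,3,3,13) → FL=W FR=S RL=S RR=W
cmd 2: advance +5 → t=29, phase=(18,8,8,18) → FL=W FR=S RL=S RR=W
cmd 3: advance +14 → t=43, phase=(12,2,2,12) → FL=W FR=S RL=S RR=W
cmd 4: advance +11 → t=54, phase=(3,13,13,3) → FL=S FR=W RL=W RR=S
cmd 5: advance +5 → t=59, phase=(8,18,18,8) → FL=S FR=W RL=W RR=S
cmd 6: advance +9 → t=68, phase=(17,7,7,17) → FL=W FR=S RL=S RR=W
cmd 7: advance +11 → t=79, phase=(8,18,18,8) → FL=S FR=W RL=W RR=S


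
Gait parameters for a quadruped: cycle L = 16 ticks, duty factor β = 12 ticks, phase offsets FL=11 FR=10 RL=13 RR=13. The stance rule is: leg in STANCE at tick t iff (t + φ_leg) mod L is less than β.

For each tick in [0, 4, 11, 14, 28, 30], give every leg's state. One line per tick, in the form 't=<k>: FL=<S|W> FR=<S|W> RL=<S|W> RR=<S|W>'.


t=0: phase=(11,10,13,13) vs β=12 → FL=S FR=S RL=W RR=W
t=4: phase=(15,14,1,1) vs β=12 → FL=W FR=W RL=S RR=S
t=11: phase=(6,5,8,8) vs β=12 → FL=S FR=S RL=S RR=S
t=14: phase=(9,8,11,11) vs β=12 → FL=S FR=S RL=S RR=S
t=28: phase=(7,6,9,9) vs β=12 → FL=S FR=S RL=S RR=S
t=30: phase=(9,8,11,11) vs β=12 → FL=S FR=S RL=S RR=S

t=0: FL=S FR=S RL=W RR=W
t=4: FL=W FR=W RL=S RR=S
t=11: FL=S FR=S RL=S RR=S
t=14: FL=S FR=S RL=S RR=S
t=28: FL=S FR=S RL=S RR=S
t=30: FL=S FR=S RL=S RR=S


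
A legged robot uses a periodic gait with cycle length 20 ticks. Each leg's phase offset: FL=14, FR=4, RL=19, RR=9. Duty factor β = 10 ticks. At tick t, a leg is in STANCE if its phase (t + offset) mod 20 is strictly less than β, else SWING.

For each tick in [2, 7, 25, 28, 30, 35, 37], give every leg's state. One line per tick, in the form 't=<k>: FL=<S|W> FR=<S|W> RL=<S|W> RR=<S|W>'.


t=2: phase=(16,6,1,11) vs β=10 → FL=W FR=S RL=S RR=W
t=7: phase=(1,11,6,16) vs β=10 → FL=S FR=W RL=S RR=W
t=25: phase=(19,9,4,14) vs β=10 → FL=W FR=S RL=S RR=W
t=28: phase=(2,12,7,17) vs β=10 → FL=S FR=W RL=S RR=W
t=30: phase=(4,14,9,19) vs β=10 → FL=S FR=W RL=S RR=W
t=35: phase=(9,19,14,4) vs β=10 → FL=S FR=W RL=W RR=S
t=37: phase=(11,1,16,6) vs β=10 → FL=W FR=S RL=W RR=S

t=2: FL=W FR=S RL=S RR=W
t=7: FL=S FR=W RL=S RR=W
t=25: FL=W FR=S RL=S RR=W
t=28: FL=S FR=W RL=S RR=W
t=30: FL=S FR=W RL=S RR=W
t=35: FL=S FR=W RL=W RR=S
t=37: FL=W FR=S RL=W RR=S


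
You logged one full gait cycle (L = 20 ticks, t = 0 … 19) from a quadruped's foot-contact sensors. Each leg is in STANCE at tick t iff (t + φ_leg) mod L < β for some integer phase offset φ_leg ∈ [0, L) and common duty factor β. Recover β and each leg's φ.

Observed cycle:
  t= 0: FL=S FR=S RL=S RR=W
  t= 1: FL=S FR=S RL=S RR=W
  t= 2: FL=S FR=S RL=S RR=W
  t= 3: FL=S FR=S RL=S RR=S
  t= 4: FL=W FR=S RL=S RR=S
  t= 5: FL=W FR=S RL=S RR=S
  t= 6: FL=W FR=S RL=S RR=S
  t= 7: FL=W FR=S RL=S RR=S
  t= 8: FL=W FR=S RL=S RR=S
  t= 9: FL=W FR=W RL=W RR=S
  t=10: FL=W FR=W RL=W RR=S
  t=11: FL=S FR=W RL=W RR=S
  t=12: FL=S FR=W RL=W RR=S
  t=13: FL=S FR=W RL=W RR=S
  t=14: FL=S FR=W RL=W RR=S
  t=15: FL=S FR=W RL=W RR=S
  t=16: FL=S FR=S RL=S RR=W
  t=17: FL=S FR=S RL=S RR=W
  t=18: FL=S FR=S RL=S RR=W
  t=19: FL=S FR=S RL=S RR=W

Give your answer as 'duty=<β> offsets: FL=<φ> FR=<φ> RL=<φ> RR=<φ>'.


duty β = stance ticks per leg = 13
FL: stance ticks = 13; W→S at t=11 → φ=9
FR: stance ticks = 13; W→S at t=16 → φ=4
RL: stance ticks = 13; W→S at t=16 → φ=4
RR: stance ticks = 13; W→S at t=3 → φ=17

duty=13 offsets: FL=9 FR=4 RL=4 RR=17


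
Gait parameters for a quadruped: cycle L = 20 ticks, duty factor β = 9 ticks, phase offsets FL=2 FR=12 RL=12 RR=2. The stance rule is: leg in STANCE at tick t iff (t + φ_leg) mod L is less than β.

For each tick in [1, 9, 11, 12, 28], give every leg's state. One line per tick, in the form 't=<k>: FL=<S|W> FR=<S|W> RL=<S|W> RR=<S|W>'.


t=1: FL=S FR=W RL=W RR=S
t=9: FL=W FR=S RL=S RR=W
t=11: FL=W FR=S RL=S RR=W
t=12: FL=W FR=S RL=S RR=W
t=28: FL=W FR=S RL=S RR=W

t=1: phase=(3,13,13,3) vs β=9 → FL=S FR=W RL=W RR=S
t=9: phase=(11,1,1,11) vs β=9 → FL=W FR=S RL=S RR=W
t=11: phase=(13,3,3,13) vs β=9 → FL=W FR=S RL=S RR=W
t=12: phase=(14,4,4,14) vs β=9 → FL=W FR=S RL=S RR=W
t=28: phase=(10,0,0,10) vs β=9 → FL=W FR=S RL=S RR=W


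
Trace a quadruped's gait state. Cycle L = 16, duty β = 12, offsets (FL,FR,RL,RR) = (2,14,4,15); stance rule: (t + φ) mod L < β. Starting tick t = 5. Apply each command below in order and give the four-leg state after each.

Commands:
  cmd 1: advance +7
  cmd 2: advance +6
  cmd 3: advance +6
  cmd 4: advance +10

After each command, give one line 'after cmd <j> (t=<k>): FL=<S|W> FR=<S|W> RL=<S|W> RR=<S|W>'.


start t=5: FL=S FR=S RL=S RR=S
cmd 1: advance +7 → t=12, phase=(14,10,0,11) → FL=W FR=S RL=S RR=S
cmd 2: advance +6 → t=18, phase=(4,0,6,1) → FL=S FR=S RL=S RR=S
cmd 3: advance +6 → t=24, phase=(10,6,12,7) → FL=S FR=S RL=W RR=S
cmd 4: advance +10 → t=34, phase=(4,0,6,1) → FL=S FR=S RL=S RR=S

after cmd 1 (t=12): FL=W FR=S RL=S RR=S
after cmd 2 (t=18): FL=S FR=S RL=S RR=S
after cmd 3 (t=24): FL=S FR=S RL=W RR=S
after cmd 4 (t=34): FL=S FR=S RL=S RR=S


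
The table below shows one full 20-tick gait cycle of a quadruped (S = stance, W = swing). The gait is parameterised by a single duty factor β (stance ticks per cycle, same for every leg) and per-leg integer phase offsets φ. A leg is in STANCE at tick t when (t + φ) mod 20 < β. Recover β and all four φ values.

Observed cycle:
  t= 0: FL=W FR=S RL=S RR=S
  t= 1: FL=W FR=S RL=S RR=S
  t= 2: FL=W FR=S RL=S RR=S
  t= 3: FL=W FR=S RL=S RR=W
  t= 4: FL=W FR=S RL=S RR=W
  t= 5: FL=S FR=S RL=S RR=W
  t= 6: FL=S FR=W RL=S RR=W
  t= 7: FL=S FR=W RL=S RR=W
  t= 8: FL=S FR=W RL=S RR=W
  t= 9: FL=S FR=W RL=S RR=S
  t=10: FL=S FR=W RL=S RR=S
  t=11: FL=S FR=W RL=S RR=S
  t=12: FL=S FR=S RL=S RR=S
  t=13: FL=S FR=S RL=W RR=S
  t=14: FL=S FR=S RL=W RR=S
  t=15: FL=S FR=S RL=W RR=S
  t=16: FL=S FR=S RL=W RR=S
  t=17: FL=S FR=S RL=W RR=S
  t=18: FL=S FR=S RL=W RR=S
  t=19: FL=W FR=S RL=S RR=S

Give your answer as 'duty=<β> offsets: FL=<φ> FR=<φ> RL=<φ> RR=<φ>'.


duty β = stance ticks per leg = 14
FL: stance ticks = 14; W→S at t=5 → φ=15
FR: stance ticks = 14; W→S at t=12 → φ=8
RL: stance ticks = 14; W→S at t=19 → φ=1
RR: stance ticks = 14; W→S at t=9 → φ=11

duty=14 offsets: FL=15 FR=8 RL=1 RR=11


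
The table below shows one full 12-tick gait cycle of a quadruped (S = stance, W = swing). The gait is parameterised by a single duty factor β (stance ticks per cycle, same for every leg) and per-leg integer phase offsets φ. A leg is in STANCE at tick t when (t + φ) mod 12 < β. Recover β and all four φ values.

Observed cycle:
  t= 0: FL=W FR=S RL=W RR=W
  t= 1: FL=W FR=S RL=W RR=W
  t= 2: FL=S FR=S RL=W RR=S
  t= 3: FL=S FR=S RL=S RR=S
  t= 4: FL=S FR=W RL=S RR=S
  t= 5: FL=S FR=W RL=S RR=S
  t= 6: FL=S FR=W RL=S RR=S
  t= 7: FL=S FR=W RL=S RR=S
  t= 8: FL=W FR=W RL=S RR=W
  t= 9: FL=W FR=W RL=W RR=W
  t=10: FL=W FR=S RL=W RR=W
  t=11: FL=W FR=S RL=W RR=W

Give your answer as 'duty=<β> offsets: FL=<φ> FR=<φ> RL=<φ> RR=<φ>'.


duty=6 offsets: FL=10 FR=2 RL=9 RR=10

duty β = stance ticks per leg = 6
FL: stance ticks = 6; W→S at t=2 → φ=10
FR: stance ticks = 6; W→S at t=10 → φ=2
RL: stance ticks = 6; W→S at t=3 → φ=9
RR: stance ticks = 6; W→S at t=2 → φ=10


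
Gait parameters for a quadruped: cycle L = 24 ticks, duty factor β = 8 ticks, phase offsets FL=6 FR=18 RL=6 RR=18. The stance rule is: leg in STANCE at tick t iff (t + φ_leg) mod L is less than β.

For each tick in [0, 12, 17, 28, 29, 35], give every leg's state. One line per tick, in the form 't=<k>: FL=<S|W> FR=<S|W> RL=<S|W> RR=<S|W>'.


t=0: phase=(6,18,6,18) vs β=8 → FL=S FR=W RL=S RR=W
t=12: phase=(18,6,18,6) vs β=8 → FL=W FR=S RL=W RR=S
t=17: phase=(23,11,23,11) vs β=8 → FL=W FR=W RL=W RR=W
t=28: phase=(10,22,10,22) vs β=8 → FL=W FR=W RL=W RR=W
t=29: phase=(11,23,11,23) vs β=8 → FL=W FR=W RL=W RR=W
t=35: phase=(17,5,17,5) vs β=8 → FL=W FR=S RL=W RR=S

t=0: FL=S FR=W RL=S RR=W
t=12: FL=W FR=S RL=W RR=S
t=17: FL=W FR=W RL=W RR=W
t=28: FL=W FR=W RL=W RR=W
t=29: FL=W FR=W RL=W RR=W
t=35: FL=W FR=S RL=W RR=S


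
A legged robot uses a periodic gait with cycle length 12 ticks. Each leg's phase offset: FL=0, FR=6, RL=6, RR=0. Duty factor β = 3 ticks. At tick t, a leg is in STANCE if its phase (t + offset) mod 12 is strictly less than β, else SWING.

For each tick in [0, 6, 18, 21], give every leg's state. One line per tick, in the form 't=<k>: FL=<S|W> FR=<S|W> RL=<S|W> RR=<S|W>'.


t=0: phase=(0,6,6,0) vs β=3 → FL=S FR=W RL=W RR=S
t=6: phase=(6,0,0,6) vs β=3 → FL=W FR=S RL=S RR=W
t=18: phase=(6,0,0,6) vs β=3 → FL=W FR=S RL=S RR=W
t=21: phase=(9,3,3,9) vs β=3 → FL=W FR=W RL=W RR=W

t=0: FL=S FR=W RL=W RR=S
t=6: FL=W FR=S RL=S RR=W
t=18: FL=W FR=S RL=S RR=W
t=21: FL=W FR=W RL=W RR=W


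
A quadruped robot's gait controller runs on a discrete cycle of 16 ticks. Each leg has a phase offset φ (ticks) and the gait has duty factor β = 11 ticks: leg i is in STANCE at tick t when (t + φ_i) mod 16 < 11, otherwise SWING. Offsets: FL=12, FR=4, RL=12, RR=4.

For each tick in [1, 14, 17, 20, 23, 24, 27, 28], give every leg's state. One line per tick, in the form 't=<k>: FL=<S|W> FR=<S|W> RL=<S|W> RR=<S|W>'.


t=1: FL=W FR=S RL=W RR=S
t=14: FL=S FR=S RL=S RR=S
t=17: FL=W FR=S RL=W RR=S
t=20: FL=S FR=S RL=S RR=S
t=23: FL=S FR=W RL=S RR=W
t=24: FL=S FR=W RL=S RR=W
t=27: FL=S FR=W RL=S RR=W
t=28: FL=S FR=S RL=S RR=S

t=1: phase=(13,5,13,5) vs β=11 → FL=W FR=S RL=W RR=S
t=14: phase=(10,2,10,2) vs β=11 → FL=S FR=S RL=S RR=S
t=17: phase=(13,5,13,5) vs β=11 → FL=W FR=S RL=W RR=S
t=20: phase=(0,8,0,8) vs β=11 → FL=S FR=S RL=S RR=S
t=23: phase=(3,11,3,11) vs β=11 → FL=S FR=W RL=S RR=W
t=24: phase=(4,12,4,12) vs β=11 → FL=S FR=W RL=S RR=W
t=27: phase=(7,15,7,15) vs β=11 → FL=S FR=W RL=S RR=W
t=28: phase=(8,0,8,0) vs β=11 → FL=S FR=S RL=S RR=S


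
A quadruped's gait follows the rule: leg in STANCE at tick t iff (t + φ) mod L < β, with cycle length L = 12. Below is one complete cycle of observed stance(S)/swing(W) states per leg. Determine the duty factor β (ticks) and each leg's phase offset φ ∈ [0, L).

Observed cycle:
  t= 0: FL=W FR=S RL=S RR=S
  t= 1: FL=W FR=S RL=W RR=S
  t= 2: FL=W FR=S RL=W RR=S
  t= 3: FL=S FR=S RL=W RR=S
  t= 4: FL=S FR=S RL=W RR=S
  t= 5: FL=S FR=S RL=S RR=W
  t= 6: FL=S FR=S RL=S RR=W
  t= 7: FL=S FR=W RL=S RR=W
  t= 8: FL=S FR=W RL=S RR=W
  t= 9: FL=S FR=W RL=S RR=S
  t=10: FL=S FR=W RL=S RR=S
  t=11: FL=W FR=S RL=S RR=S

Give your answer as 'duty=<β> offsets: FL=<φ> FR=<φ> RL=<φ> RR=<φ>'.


duty β = stance ticks per leg = 8
FL: stance ticks = 8; W→S at t=3 → φ=9
FR: stance ticks = 8; W→S at t=11 → φ=1
RL: stance ticks = 8; W→S at t=5 → φ=7
RR: stance ticks = 8; W→S at t=9 → φ=3

duty=8 offsets: FL=9 FR=1 RL=7 RR=3


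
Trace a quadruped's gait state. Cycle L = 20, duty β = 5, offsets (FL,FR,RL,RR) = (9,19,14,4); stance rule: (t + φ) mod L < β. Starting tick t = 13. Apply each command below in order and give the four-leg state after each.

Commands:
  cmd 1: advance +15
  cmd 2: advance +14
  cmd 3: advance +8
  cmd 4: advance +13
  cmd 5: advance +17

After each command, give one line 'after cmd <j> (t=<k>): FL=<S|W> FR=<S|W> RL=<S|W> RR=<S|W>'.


after cmd 1 (t=28): FL=W FR=W RL=S RR=W
after cmd 2 (t=42): FL=W FR=S RL=W RR=W
after cmd 3 (t=50): FL=W FR=W RL=S RR=W
after cmd 4 (t=63): FL=W FR=S RL=W RR=W
after cmd 5 (t=80): FL=W FR=W RL=W RR=S

start t=13: FL=S FR=W RL=W RR=W
cmd 1: advance +15 → t=28, phase=(17,7,2,12) → FL=W FR=W RL=S RR=W
cmd 2: advance +14 → t=42, phase=(11,1,16,6) → FL=W FR=S RL=W RR=W
cmd 3: advance +8 → t=50, phase=(19,9,4,14) → FL=W FR=W RL=S RR=W
cmd 4: advance +13 → t=63, phase=(12,2,17,7) → FL=W FR=S RL=W RR=W
cmd 5: advance +17 → t=80, phase=(9,19,14,4) → FL=W FR=W RL=W RR=S


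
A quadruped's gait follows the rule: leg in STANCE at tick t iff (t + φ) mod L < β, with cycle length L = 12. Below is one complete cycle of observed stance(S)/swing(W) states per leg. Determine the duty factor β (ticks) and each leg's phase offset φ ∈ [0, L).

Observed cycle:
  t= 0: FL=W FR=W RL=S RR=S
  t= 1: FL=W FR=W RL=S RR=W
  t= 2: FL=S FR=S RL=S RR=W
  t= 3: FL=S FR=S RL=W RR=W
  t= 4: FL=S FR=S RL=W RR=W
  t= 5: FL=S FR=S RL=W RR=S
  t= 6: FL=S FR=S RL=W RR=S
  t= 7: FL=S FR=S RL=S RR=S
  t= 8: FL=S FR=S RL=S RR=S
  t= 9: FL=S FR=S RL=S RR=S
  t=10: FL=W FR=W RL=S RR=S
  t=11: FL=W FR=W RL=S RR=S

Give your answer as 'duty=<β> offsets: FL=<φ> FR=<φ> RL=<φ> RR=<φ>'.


duty β = stance ticks per leg = 8
FL: stance ticks = 8; W→S at t=2 → φ=10
FR: stance ticks = 8; W→S at t=2 → φ=10
RL: stance ticks = 8; W→S at t=7 → φ=5
RR: stance ticks = 8; W→S at t=5 → φ=7

duty=8 offsets: FL=10 FR=10 RL=5 RR=7


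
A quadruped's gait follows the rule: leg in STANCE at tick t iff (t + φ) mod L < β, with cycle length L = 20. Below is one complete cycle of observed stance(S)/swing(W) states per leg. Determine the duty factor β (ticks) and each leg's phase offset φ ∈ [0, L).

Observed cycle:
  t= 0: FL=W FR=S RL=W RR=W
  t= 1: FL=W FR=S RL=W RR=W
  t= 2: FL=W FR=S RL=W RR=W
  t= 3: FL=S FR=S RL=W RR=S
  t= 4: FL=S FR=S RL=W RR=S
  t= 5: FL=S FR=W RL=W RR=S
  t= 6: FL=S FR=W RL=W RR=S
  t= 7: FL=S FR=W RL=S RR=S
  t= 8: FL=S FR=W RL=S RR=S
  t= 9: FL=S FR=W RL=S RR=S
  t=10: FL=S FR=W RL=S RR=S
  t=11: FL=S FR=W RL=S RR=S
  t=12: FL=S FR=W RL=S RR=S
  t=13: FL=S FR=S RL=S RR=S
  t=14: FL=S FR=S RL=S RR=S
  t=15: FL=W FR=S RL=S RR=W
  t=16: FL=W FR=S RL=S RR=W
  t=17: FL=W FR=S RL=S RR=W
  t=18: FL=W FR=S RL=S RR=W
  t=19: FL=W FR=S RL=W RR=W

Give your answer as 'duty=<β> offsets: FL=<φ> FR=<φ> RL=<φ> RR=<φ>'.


duty=12 offsets: FL=17 FR=7 RL=13 RR=17

duty β = stance ticks per leg = 12
FL: stance ticks = 12; W→S at t=3 → φ=17
FR: stance ticks = 12; W→S at t=13 → φ=7
RL: stance ticks = 12; W→S at t=7 → φ=13
RR: stance ticks = 12; W→S at t=3 → φ=17


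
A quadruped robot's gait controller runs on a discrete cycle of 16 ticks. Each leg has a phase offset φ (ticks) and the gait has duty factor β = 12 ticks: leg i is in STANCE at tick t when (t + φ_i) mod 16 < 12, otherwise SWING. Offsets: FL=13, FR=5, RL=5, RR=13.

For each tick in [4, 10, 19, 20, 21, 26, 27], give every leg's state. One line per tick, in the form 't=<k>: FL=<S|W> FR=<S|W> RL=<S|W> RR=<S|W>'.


t=4: phase=(1,9,9,1) vs β=12 → FL=S FR=S RL=S RR=S
t=10: phase=(7,15,15,7) vs β=12 → FL=S FR=W RL=W RR=S
t=19: phase=(0,8,8,0) vs β=12 → FL=S FR=S RL=S RR=S
t=20: phase=(1,9,9,1) vs β=12 → FL=S FR=S RL=S RR=S
t=21: phase=(2,10,10,2) vs β=12 → FL=S FR=S RL=S RR=S
t=26: phase=(7,15,15,7) vs β=12 → FL=S FR=W RL=W RR=S
t=27: phase=(8,0,0,8) vs β=12 → FL=S FR=S RL=S RR=S

t=4: FL=S FR=S RL=S RR=S
t=10: FL=S FR=W RL=W RR=S
t=19: FL=S FR=S RL=S RR=S
t=20: FL=S FR=S RL=S RR=S
t=21: FL=S FR=S RL=S RR=S
t=26: FL=S FR=W RL=W RR=S
t=27: FL=S FR=S RL=S RR=S


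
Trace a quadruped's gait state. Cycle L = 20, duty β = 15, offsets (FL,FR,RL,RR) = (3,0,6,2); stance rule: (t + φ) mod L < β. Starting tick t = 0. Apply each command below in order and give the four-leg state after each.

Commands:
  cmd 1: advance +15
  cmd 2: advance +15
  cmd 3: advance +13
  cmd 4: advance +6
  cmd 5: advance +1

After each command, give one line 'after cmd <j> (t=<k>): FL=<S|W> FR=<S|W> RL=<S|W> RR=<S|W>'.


after cmd 1 (t=15): FL=W FR=W RL=S RR=W
after cmd 2 (t=30): FL=S FR=S RL=W RR=S
after cmd 3 (t=43): FL=S FR=S RL=S RR=S
after cmd 4 (t=49): FL=S FR=S RL=W RR=S
after cmd 5 (t=50): FL=S FR=S RL=W RR=S

start t=0: FL=S FR=S RL=S RR=S
cmd 1: advance +15 → t=15, phase=(18,15,1,17) → FL=W FR=W RL=S RR=W
cmd 2: advance +15 → t=30, phase=(13,10,16,12) → FL=S FR=S RL=W RR=S
cmd 3: advance +13 → t=43, phase=(6,3,9,5) → FL=S FR=S RL=S RR=S
cmd 4: advance +6 → t=49, phase=(12,9,15,11) → FL=S FR=S RL=W RR=S
cmd 5: advance +1 → t=50, phase=(13,10,16,12) → FL=S FR=S RL=W RR=S


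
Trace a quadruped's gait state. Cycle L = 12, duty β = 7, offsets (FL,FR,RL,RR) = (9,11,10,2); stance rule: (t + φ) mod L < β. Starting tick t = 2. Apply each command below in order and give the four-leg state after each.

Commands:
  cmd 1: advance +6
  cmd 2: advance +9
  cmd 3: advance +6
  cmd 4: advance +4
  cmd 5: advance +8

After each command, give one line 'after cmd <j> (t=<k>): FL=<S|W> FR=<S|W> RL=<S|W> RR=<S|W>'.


start t=2: FL=W FR=S RL=S RR=S
cmd 1: advance +6 → t=8, phase=(5,7,6,10) → FL=S FR=W RL=S RR=W
cmd 2: advance +9 → t=17, phase=(2,4,3,7) → FL=S FR=S RL=S RR=W
cmd 3: advance +6 → t=23, phase=(8,10,9,1) → FL=W FR=W RL=W RR=S
cmd 4: advance +4 → t=27, phase=(0,2,1,5) → FL=S FR=S RL=S RR=S
cmd 5: advance +8 → t=35, phase=(8,10,9,1) → FL=W FR=W RL=W RR=S

after cmd 1 (t=8): FL=S FR=W RL=S RR=W
after cmd 2 (t=17): FL=S FR=S RL=S RR=W
after cmd 3 (t=23): FL=W FR=W RL=W RR=S
after cmd 4 (t=27): FL=S FR=S RL=S RR=S
after cmd 5 (t=35): FL=W FR=W RL=W RR=S


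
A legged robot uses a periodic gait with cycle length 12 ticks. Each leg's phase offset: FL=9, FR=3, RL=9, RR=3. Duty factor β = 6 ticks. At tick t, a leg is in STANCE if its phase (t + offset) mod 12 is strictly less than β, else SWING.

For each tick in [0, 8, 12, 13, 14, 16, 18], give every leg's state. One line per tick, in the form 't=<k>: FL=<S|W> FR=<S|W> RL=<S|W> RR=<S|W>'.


t=0: phase=(9,3,9,3) vs β=6 → FL=W FR=S RL=W RR=S
t=8: phase=(5,11,5,11) vs β=6 → FL=S FR=W RL=S RR=W
t=12: phase=(9,3,9,3) vs β=6 → FL=W FR=S RL=W RR=S
t=13: phase=(10,4,10,4) vs β=6 → FL=W FR=S RL=W RR=S
t=14: phase=(11,5,11,5) vs β=6 → FL=W FR=S RL=W RR=S
t=16: phase=(1,7,1,7) vs β=6 → FL=S FR=W RL=S RR=W
t=18: phase=(3,9,3,9) vs β=6 → FL=S FR=W RL=S RR=W

t=0: FL=W FR=S RL=W RR=S
t=8: FL=S FR=W RL=S RR=W
t=12: FL=W FR=S RL=W RR=S
t=13: FL=W FR=S RL=W RR=S
t=14: FL=W FR=S RL=W RR=S
t=16: FL=S FR=W RL=S RR=W
t=18: FL=S FR=W RL=S RR=W


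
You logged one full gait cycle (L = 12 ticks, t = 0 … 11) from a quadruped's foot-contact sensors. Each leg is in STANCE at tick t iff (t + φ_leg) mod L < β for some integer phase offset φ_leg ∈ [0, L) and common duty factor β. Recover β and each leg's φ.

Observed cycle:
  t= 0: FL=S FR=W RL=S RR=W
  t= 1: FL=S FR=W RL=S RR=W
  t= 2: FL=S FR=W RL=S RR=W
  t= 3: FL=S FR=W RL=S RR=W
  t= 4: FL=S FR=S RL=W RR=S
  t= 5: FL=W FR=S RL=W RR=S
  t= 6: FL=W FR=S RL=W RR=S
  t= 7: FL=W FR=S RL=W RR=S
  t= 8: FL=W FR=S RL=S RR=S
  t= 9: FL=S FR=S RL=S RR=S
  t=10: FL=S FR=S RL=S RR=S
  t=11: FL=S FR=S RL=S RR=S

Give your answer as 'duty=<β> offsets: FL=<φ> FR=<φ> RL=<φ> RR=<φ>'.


duty=8 offsets: FL=3 FR=8 RL=4 RR=8

duty β = stance ticks per leg = 8
FL: stance ticks = 8; W→S at t=9 → φ=3
FR: stance ticks = 8; W→S at t=4 → φ=8
RL: stance ticks = 8; W→S at t=8 → φ=4
RR: stance ticks = 8; W→S at t=4 → φ=8


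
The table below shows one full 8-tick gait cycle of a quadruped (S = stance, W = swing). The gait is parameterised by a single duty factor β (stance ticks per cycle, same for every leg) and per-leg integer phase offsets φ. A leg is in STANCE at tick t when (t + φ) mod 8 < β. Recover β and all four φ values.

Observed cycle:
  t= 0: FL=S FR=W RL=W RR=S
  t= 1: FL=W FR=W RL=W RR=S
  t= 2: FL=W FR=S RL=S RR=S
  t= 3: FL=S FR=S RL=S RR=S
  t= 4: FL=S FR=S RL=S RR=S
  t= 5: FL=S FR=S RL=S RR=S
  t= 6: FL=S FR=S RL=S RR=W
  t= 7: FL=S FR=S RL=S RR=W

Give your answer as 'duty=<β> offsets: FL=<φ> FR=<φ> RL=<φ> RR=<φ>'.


duty β = stance ticks per leg = 6
FL: stance ticks = 6; W→S at t=3 → φ=5
FR: stance ticks = 6; W→S at t=2 → φ=6
RL: stance ticks = 6; W→S at t=2 → φ=6
RR: stance ticks = 6; W→S at t=0 → φ=0

duty=6 offsets: FL=5 FR=6 RL=6 RR=0


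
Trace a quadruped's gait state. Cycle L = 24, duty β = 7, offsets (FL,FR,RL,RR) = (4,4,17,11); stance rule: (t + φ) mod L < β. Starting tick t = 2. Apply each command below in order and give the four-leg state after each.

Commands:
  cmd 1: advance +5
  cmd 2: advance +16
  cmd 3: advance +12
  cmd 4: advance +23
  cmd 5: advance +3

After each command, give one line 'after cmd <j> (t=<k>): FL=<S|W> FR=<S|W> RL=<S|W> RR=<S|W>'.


start t=2: FL=S FR=S RL=W RR=W
cmd 1: advance +5 → t=7, phase=(11,11,0,18) → FL=W FR=W RL=S RR=W
cmd 2: advance +16 → t=23, phase=(3,3,16,10) → FL=S FR=S RL=W RR=W
cmd 3: advance +12 → t=35, phase=(15,15,4,22) → FL=W FR=W RL=S RR=W
cmd 4: advance +23 → t=58, phase=(14,14,3,21) → FL=W FR=W RL=S RR=W
cmd 5: advance +3 → t=61, phase=(17,17,6,0) → FL=W FR=W RL=S RR=S

after cmd 1 (t=7): FL=W FR=W RL=S RR=W
after cmd 2 (t=23): FL=S FR=S RL=W RR=W
after cmd 3 (t=35): FL=W FR=W RL=S RR=W
after cmd 4 (t=58): FL=W FR=W RL=S RR=W
after cmd 5 (t=61): FL=W FR=W RL=S RR=S


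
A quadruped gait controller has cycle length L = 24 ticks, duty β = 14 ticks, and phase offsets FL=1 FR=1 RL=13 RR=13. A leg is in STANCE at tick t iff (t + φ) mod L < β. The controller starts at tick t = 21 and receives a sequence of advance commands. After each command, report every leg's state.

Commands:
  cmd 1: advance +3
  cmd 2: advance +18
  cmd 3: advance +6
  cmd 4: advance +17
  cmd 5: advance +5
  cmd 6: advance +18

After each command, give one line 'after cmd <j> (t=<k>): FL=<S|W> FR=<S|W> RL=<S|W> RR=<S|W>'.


start t=21: FL=W FR=W RL=S RR=S
cmd 1: advance +3 → t=24, phase=(1,1,13,13) → FL=S FR=S RL=S RR=S
cmd 2: advance +18 → t=42, phase=(19,19,7,7) → FL=W FR=W RL=S RR=S
cmd 3: advance +6 → t=48, phase=(1,1,13,13) → FL=S FR=S RL=S RR=S
cmd 4: advance +17 → t=65, phase=(18,18,6,6) → FL=W FR=W RL=S RR=S
cmd 5: advance +5 → t=70, phase=(23,23,11,11) → FL=W FR=W RL=S RR=S
cmd 6: advance +18 → t=88, phase=(17,17,5,5) → FL=W FR=W RL=S RR=S

after cmd 1 (t=24): FL=S FR=S RL=S RR=S
after cmd 2 (t=42): FL=W FR=W RL=S RR=S
after cmd 3 (t=48): FL=S FR=S RL=S RR=S
after cmd 4 (t=65): FL=W FR=W RL=S RR=S
after cmd 5 (t=70): FL=W FR=W RL=S RR=S
after cmd 6 (t=88): FL=W FR=W RL=S RR=S


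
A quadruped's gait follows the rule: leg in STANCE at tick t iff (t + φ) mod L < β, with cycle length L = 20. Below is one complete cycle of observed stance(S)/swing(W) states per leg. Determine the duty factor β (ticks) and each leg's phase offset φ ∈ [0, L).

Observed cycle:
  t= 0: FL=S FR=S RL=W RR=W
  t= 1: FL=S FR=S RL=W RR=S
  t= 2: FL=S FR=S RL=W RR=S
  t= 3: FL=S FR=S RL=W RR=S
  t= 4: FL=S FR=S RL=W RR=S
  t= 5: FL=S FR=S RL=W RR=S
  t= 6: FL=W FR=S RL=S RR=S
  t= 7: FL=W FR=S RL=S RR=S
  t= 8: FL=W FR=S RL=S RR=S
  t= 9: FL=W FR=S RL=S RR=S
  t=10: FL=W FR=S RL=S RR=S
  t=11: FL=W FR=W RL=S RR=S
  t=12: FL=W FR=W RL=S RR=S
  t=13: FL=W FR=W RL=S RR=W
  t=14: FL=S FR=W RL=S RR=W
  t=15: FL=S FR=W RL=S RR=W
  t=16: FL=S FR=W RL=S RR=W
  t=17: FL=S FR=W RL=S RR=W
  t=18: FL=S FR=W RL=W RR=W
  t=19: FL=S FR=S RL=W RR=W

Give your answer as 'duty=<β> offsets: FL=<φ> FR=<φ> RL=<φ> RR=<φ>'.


duty=12 offsets: FL=6 FR=1 RL=14 RR=19

duty β = stance ticks per leg = 12
FL: stance ticks = 12; W→S at t=14 → φ=6
FR: stance ticks = 12; W→S at t=19 → φ=1
RL: stance ticks = 12; W→S at t=6 → φ=14
RR: stance ticks = 12; W→S at t=1 → φ=19


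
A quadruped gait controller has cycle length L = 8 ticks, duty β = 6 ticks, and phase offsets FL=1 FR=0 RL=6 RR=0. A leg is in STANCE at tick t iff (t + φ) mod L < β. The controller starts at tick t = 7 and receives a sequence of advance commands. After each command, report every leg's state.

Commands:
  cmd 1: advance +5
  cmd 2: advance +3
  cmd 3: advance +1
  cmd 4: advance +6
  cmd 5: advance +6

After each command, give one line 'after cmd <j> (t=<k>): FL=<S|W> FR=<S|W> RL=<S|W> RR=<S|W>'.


after cmd 1 (t=12): FL=S FR=S RL=S RR=S
after cmd 2 (t=15): FL=S FR=W RL=S RR=W
after cmd 3 (t=16): FL=S FR=S RL=W RR=S
after cmd 4 (t=22): FL=W FR=W RL=S RR=W
after cmd 5 (t=28): FL=S FR=S RL=S RR=S

start t=7: FL=S FR=W RL=S RR=W
cmd 1: advance +5 → t=12, phase=(5,4,2,4) → FL=S FR=S RL=S RR=S
cmd 2: advance +3 → t=15, phase=(0,7,5,7) → FL=S FR=W RL=S RR=W
cmd 3: advance +1 → t=16, phase=(1,0,6,0) → FL=S FR=S RL=W RR=S
cmd 4: advance +6 → t=22, phase=(7,6,4,6) → FL=W FR=W RL=S RR=W
cmd 5: advance +6 → t=28, phase=(5,4,2,4) → FL=S FR=S RL=S RR=S


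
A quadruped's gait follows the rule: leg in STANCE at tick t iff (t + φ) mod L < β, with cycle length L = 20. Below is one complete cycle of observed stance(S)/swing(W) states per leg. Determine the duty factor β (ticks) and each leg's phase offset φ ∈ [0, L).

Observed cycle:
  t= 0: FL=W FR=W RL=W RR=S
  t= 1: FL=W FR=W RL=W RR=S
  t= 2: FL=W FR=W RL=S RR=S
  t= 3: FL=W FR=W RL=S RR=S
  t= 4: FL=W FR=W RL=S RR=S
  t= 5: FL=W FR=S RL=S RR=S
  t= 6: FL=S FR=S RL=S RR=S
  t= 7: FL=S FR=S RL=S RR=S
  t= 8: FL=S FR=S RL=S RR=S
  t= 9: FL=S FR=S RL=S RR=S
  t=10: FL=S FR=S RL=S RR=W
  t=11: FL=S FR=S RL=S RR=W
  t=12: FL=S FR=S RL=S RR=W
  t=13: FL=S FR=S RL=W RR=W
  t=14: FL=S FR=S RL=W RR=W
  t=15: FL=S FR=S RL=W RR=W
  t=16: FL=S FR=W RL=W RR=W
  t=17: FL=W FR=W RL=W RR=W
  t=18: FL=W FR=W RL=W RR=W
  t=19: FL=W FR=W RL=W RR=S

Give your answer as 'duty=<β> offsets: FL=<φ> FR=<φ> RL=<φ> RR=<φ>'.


duty=11 offsets: FL=14 FR=15 RL=18 RR=1

duty β = stance ticks per leg = 11
FL: stance ticks = 11; W→S at t=6 → φ=14
FR: stance ticks = 11; W→S at t=5 → φ=15
RL: stance ticks = 11; W→S at t=2 → φ=18
RR: stance ticks = 11; W→S at t=19 → φ=1


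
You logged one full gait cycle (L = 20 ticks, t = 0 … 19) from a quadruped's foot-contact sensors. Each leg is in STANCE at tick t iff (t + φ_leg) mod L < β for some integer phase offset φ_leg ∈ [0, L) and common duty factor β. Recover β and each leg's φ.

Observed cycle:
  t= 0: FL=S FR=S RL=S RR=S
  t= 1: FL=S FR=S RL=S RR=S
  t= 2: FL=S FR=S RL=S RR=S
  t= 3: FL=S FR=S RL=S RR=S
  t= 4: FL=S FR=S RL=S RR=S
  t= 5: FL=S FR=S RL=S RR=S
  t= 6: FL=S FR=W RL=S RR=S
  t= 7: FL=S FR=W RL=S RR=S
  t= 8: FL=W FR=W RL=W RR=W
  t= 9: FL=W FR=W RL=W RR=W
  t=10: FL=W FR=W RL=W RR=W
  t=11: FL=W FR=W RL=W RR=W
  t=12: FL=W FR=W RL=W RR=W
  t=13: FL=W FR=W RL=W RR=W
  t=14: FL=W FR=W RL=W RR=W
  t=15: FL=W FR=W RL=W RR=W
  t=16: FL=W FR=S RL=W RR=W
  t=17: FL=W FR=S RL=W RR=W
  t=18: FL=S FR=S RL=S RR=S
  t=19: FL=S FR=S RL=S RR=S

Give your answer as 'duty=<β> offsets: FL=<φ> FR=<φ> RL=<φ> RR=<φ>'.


duty=10 offsets: FL=2 FR=4 RL=2 RR=2

duty β = stance ticks per leg = 10
FL: stance ticks = 10; W→S at t=18 → φ=2
FR: stance ticks = 10; W→S at t=16 → φ=4
RL: stance ticks = 10; W→S at t=18 → φ=2
RR: stance ticks = 10; W→S at t=18 → φ=2


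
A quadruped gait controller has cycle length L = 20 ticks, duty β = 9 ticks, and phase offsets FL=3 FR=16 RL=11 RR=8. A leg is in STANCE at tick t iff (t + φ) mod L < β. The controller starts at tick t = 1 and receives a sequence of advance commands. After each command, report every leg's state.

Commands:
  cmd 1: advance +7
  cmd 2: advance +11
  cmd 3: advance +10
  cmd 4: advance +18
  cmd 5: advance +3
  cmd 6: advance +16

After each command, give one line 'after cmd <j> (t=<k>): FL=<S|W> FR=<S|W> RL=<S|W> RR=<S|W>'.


start t=1: FL=S FR=W RL=W RR=W
cmd 1: advance +7 → t=8, phase=(11,4,19,16) → FL=W FR=S RL=W RR=W
cmd 2: advance +11 → t=19, phase=(2,15,10,7) → FL=S FR=W RL=W RR=S
cmd 3: advance +10 → t=29, phase=(12,5,0,17) → FL=W FR=S RL=S RR=W
cmd 4: advance +18 → t=47, phase=(10,3,18,15) → FL=W FR=S RL=W RR=W
cmd 5: advance +3 → t=50, phase=(13,6,1,18) → FL=W FR=S RL=S RR=W
cmd 6: advance +16 → t=66, phase=(9,2,17,14) → FL=W FR=S RL=W RR=W

after cmd 1 (t=8): FL=W FR=S RL=W RR=W
after cmd 2 (t=19): FL=S FR=W RL=W RR=S
after cmd 3 (t=29): FL=W FR=S RL=S RR=W
after cmd 4 (t=47): FL=W FR=S RL=W RR=W
after cmd 5 (t=50): FL=W FR=S RL=S RR=W
after cmd 6 (t=66): FL=W FR=S RL=W RR=W


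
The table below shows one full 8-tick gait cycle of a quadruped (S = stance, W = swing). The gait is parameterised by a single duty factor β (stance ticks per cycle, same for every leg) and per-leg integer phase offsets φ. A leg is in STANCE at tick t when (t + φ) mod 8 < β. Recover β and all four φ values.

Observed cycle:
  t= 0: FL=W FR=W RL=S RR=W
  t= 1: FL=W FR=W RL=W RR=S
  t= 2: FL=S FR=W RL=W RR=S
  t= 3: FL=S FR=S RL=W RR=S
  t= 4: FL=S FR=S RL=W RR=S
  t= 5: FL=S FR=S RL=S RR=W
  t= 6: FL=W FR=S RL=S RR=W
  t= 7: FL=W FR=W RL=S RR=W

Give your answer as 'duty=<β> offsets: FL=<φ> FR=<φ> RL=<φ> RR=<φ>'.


duty=4 offsets: FL=6 FR=5 RL=3 RR=7

duty β = stance ticks per leg = 4
FL: stance ticks = 4; W→S at t=2 → φ=6
FR: stance ticks = 4; W→S at t=3 → φ=5
RL: stance ticks = 4; W→S at t=5 → φ=3
RR: stance ticks = 4; W→S at t=1 → φ=7


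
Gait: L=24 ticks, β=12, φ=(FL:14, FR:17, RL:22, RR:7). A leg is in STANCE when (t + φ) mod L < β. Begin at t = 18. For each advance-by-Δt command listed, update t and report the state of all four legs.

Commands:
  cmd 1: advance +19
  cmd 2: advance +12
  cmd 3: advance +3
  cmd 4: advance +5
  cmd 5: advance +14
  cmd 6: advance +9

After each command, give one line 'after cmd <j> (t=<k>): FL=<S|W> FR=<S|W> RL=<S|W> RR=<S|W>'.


after cmd 1 (t=37): FL=S FR=S RL=S RR=W
after cmd 2 (t=49): FL=W FR=W RL=W RR=S
after cmd 3 (t=52): FL=W FR=W RL=S RR=S
after cmd 4 (t=57): FL=W FR=S RL=S RR=W
after cmd 5 (t=71): FL=W FR=W RL=W RR=S
after cmd 6 (t=80): FL=W FR=S RL=S RR=W

start t=18: FL=S FR=S RL=W RR=S
cmd 1: advance +19 → t=37, phase=(3,6,11,20) → FL=S FR=S RL=S RR=W
cmd 2: advance +12 → t=49, phase=(15,18,23,8) → FL=W FR=W RL=W RR=S
cmd 3: advance +3 → t=52, phase=(18,21,2,11) → FL=W FR=W RL=S RR=S
cmd 4: advance +5 → t=57, phase=(23,2,7,16) → FL=W FR=S RL=S RR=W
cmd 5: advance +14 → t=71, phase=(13,16,21,6) → FL=W FR=W RL=W RR=S
cmd 6: advance +9 → t=80, phase=(22,1,6,15) → FL=W FR=S RL=S RR=W
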